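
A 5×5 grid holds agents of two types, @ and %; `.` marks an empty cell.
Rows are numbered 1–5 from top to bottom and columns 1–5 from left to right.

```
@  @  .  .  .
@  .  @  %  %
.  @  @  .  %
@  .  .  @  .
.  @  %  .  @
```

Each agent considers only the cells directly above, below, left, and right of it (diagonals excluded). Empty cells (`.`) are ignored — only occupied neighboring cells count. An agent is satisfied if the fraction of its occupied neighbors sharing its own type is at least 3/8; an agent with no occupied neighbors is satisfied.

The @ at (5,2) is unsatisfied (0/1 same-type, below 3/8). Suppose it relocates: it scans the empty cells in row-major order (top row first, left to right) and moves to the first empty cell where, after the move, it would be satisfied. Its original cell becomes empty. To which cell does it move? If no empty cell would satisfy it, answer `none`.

(1,3)

Vacating (5,2). Empty cells in order:
  (1,3): 2/2 same-type → satisfied — stop here.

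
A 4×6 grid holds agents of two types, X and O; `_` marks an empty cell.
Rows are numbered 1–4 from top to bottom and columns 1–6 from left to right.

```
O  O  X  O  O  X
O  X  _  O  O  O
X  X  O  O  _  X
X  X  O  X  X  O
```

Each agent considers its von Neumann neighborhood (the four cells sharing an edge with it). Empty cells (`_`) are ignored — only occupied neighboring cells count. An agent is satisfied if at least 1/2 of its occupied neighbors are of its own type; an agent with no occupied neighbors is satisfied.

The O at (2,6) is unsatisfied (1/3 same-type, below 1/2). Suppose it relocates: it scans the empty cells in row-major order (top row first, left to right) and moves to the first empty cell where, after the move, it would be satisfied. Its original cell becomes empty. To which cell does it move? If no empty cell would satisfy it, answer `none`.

(2,3)

Vacating (2,6). Empty cells in order:
  (2,3): 2/4 same-type → satisfied — stop here.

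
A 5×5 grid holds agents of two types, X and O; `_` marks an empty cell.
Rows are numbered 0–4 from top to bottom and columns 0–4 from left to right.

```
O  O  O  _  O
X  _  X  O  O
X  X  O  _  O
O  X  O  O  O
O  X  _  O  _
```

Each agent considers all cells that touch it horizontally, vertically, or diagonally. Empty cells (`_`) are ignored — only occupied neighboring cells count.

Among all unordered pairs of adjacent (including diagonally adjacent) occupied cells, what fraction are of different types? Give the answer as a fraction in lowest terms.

Scan each occupied cell's neighbors to the right and below (and the two forward diagonals) so each pair is counted once.
From row 0: 4 unlike of 9 pairs (running 4/9).
From row 1: 2 unlike of 9 pairs (running 6/18).
From row 2: 5 unlike of 12 pairs (running 11/30).
From row 3: 5 unlike of 12 pairs (running 16/42).
From row 4: 1 unlike of 1 pairs (running 17/43).
Total adjacent occupied pairs: 43; unlike-type pairs: 17.
17/43 is already in lowest terms.

17/43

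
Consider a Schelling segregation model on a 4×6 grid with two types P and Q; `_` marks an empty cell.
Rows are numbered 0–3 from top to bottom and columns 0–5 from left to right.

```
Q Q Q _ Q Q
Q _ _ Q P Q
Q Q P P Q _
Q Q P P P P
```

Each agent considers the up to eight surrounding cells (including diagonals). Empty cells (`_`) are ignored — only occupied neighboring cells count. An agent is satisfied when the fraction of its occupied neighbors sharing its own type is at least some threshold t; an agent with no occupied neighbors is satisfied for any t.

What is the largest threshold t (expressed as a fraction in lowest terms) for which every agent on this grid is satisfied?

Row 0: (0,0)Q 2/2 · (0,1)Q 3/3 · (0,2)Q 2/2 · (0,4)Q 3/4 · (0,5)Q 2/3
Row 1: (1,0)Q 4/4 · (1,3)Q 3/6 · (1,4)P 1/6 · (1,5)Q 3/4
Row 2: (2,0)Q 4/4 · (2,1)Q 4/6 · (2,2)P 3/6 · (2,3)P 5/7 · (2,4)Q 2/7
Row 3: (3,0)Q 3/3 · (3,1)Q 3/5 · (3,2)P 3/5 · (3,3)P 4/5 · (3,4)P 3/4 · (3,5)P 1/2
The smallest same-type fraction is 1/6 at (1,4), which reduces to 1/6. Any threshold above that leaves this agent unsatisfied.

1/6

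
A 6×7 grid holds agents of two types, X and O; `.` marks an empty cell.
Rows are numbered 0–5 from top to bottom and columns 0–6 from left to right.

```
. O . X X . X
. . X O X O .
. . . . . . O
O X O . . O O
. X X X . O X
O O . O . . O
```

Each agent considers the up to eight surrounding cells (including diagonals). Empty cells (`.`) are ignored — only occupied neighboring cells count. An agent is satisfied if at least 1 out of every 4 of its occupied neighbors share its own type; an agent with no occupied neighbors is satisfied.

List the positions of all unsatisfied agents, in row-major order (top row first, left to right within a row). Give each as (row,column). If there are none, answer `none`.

(0,1), (0,6), (1,3), (3,0), (3,2), (4,6), (5,3)

Row 0: (0,1)O 0/1 unhappy · (0,3)X 3/4 ok · (0,4)X 2/4 ok · (0,6)X 0/1 unhappy
Row 1: (1,2)X 1/3 ok · (1,3)O 0/4 unhappy · (1,4)X 2/4 ok · (1,5)O 1/4 ok
Row 2: (2,6)O 3/3 ok
Row 3: (3,0)O 0/2 unhappy · (3,1)X 2/4 ok · (3,2)O 0/4 unhappy · (3,5)O 3/4 ok · (3,6)O 3/4 ok
Row 4: (4,1)X 2/6 ok · (4,2)X 3/6 ok · (4,3)X 1/3 ok · (4,5)O 3/4 ok · (4,6)X 0/4 unhappy
Row 5: (5,0)O 1/2 ok · (5,1)O 1/3 ok · (5,3)O 0/2 unhappy · (5,6)O 1/2 ok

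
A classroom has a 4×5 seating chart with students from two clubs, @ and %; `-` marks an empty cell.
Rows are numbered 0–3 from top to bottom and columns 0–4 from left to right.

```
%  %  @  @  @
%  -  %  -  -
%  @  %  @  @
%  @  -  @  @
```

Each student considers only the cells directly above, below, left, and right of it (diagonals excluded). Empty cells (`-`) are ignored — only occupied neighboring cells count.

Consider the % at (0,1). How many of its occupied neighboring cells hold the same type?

Occupied neighbors of (0,1): (0,0)=%, (0,2)=@.
Same type (%): 1 of 2.

1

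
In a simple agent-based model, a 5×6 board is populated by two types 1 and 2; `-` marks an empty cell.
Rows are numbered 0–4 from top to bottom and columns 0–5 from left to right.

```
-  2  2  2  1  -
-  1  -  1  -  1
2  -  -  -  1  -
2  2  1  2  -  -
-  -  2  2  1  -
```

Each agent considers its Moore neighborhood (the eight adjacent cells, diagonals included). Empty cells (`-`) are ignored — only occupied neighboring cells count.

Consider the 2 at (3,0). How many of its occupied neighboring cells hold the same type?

Occupied neighbors of (3,0): (2,0)=2, (3,1)=2.
Same type (2): 2 of 2.

2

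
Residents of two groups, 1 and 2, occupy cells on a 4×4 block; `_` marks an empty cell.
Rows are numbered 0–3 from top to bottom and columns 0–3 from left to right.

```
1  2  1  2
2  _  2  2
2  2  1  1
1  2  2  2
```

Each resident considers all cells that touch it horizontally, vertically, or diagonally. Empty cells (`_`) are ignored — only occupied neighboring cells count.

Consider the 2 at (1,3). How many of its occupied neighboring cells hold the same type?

Occupied neighbors of (1,3): (0,2)=1, (0,3)=2, (1,2)=2, (2,2)=1, (2,3)=1.
Same type (2): 2 of 5.

2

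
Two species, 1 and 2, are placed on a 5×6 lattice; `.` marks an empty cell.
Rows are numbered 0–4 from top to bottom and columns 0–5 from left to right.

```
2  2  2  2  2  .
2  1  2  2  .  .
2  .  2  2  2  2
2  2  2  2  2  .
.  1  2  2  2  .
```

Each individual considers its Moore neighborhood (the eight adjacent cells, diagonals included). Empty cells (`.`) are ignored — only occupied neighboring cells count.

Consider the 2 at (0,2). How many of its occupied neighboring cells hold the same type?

4

Occupied neighbors of (0,2): (0,1)=2, (0,3)=2, (1,1)=1, (1,2)=2, (1,3)=2.
Same type (2): 4 of 5.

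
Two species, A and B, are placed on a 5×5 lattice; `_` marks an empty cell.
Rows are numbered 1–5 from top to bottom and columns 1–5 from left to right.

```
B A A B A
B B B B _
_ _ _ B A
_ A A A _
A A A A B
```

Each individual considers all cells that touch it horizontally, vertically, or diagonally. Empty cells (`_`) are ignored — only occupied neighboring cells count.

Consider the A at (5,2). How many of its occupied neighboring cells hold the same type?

Occupied neighbors of (5,2): (4,2)=A, (4,3)=A, (5,1)=A, (5,3)=A.
Same type (A): 4 of 4.

4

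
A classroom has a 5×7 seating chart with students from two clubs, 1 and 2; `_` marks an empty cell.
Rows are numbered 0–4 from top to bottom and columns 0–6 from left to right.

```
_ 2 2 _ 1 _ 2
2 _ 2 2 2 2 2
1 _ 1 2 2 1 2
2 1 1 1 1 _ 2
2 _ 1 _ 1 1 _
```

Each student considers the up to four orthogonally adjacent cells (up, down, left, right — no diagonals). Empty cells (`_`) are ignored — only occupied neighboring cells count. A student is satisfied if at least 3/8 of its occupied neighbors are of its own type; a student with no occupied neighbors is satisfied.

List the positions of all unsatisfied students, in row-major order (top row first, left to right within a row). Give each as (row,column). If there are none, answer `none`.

(0,4), (1,0), (2,0), (2,2), (2,5), (3,0)

(0,1)2 1/1 ✓
(0,2)2 2/2 ✓
(0,4)1 0/1 ✗
(0,6)2 1/1 ✓
(1,0)2 0/1 ✗
(1,2)2 2/3 ✓
(1,3)2 3/3 ✓
(1,4)2 3/4 ✓
(1,5)2 2/3 ✓
(1,6)2 3/3 ✓
(2,0)1 0/2 ✗
(2,2)1 1/3 ✗
(2,3)2 2/4 ✓
(2,4)2 2/4 ✓
(2,5)1 0/3 ✗
(2,6)2 2/3 ✓
(3,0)2 1/3 ✗
(3,1)1 1/2 ✓
(3,2)1 4/4 ✓
(3,3)1 2/3 ✓
(3,4)1 2/3 ✓
(3,6)2 1/1 ✓
(4,0)2 1/1 ✓
(4,2)1 1/1 ✓
(4,4)1 2/2 ✓
(4,5)1 1/1 ✓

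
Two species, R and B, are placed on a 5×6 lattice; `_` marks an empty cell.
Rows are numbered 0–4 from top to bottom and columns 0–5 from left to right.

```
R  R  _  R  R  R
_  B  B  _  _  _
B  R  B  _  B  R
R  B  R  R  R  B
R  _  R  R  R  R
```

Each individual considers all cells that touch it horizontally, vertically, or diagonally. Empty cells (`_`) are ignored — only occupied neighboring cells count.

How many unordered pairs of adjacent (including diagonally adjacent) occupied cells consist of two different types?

23

Scan each occupied cell's neighbors to the right and below (and the two forward diagonals) so each pair is counted once.
Row 0: R(0,0)–R(0,1)= R(0,0)–B(1,1)≠ R(0,1)–B(1,1)≠ R(0,1)–B(1,2)≠ R(0,3)–R(0,4)= R(0,3)–B(1,2)≠ R(0,4)–R(0,5)=  → 4/7 unlike.
Row 1: B(1,1)–B(1,2)= B(1,1)–R(2,1)≠ B(1,1)–B(2,2)= B(1,1)–B(2,0)= B(1,2)–B(2,2)= B(1,2)–R(2,1)≠  → 2/6 unlike.
Row 2: B(2,0)–R(2,1)≠ B(2,0)–R(3,0)≠ B(2,0)–B(3,1)= R(2,1)–B(2,2)≠ R(2,1)–B(3,1)≠ R(2,1)–R(3,2)= R(2,1)–R(3,0)= B(2,2)–R(3,2)≠ B(2,2)–R(3,3)≠ B(2,2)–B(3,1)= B(2,4)–R(2,5)≠ B(2,4)–R(3,4)≠ B(2,4)–B(3,5)= B(2,4)–R(3,3)≠ R(2,5)–B(3,5)≠ R(2,5)–R(3,4)=  → 10/16 unlike.
Row 3: R(3,0)–B(3,1)≠ R(3,0)–R(4,0)= B(3,1)–R(3,2)≠ B(3,1)–R(4,2)≠ B(3,1)–R(4,0)≠ R(3,2)–R(3,3)= R(3,2)–R(4,2)= R(3,2)–R(4,3)= R(3,3)–R(3,4)= R(3,3)–R(4,3)= R(3,3)–R(4,4)= R(3,3)–R(4,2)= R(3,4)–B(3,5)≠ R(3,4)–R(4,4)= R(3,4)–R(4,5)= R(3,4)–R(4,3)= B(3,5)–R(4,5)≠ B(3,5)–R(4,4)≠  → 7/18 unlike.
Row 4: R(4,2)–R(4,3)= R(4,3)–R(4,4)= R(4,4)–R(4,5)=  → 0/3 unlike.
Total adjacent occupied pairs: 50; unlike-type pairs: 23.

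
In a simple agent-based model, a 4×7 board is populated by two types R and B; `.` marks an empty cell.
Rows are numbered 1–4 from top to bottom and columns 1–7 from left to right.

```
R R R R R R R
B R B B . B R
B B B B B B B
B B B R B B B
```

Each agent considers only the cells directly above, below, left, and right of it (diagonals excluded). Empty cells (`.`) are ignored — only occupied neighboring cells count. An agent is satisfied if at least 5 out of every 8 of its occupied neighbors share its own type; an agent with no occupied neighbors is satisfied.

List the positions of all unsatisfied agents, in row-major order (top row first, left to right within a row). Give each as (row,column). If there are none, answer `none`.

(1,1)R 1/2 unhappy
(1,2)R 3/3 ok
(1,3)R 2/3 ok
(1,4)R 2/3 ok
(1,5)R 2/2 ok
(1,6)R 2/3 ok
(1,7)R 2/2 ok
(2,1)B 1/3 unhappy
(2,2)R 1/4 unhappy
(2,3)B 2/4 unhappy
(2,4)B 2/3 ok
(2,6)B 1/3 unhappy
(2,7)R 1/3 unhappy
(3,1)B 3/3 ok
(3,2)B 3/4 ok
(3,3)B 4/4 ok
(3,4)B 3/4 ok
(3,5)B 3/3 ok
(3,6)B 4/4 ok
(3,7)B 2/3 ok
(4,1)B 2/2 ok
(4,2)B 3/3 ok
(4,3)B 2/3 ok
(4,4)R 0/3 unhappy
(4,5)B 2/3 ok
(4,6)B 3/3 ok
(4,7)B 2/2 ok

(1,1), (2,1), (2,2), (2,3), (2,6), (2,7), (4,4)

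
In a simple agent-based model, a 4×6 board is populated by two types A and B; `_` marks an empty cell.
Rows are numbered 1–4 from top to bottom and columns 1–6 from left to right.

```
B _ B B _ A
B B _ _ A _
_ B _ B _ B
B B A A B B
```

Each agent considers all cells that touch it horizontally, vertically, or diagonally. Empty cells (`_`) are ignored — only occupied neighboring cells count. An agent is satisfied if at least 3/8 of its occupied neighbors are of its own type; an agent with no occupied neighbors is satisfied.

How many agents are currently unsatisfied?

4

Row 1: (1,1)B 2/2 satisfied · (1,3)B 2/2 satisfied · (1,4)B 1/2 satisfied · (1,6)A 1/1 satisfied
Row 2: (2,1)B 3/3 satisfied · (2,2)B 4/4 satisfied · (2,5)A 1/4 not
Row 3: (3,2)B 4/5 satisfied · (3,4)B 1/4 not · (3,6)B 2/3 satisfied
Row 4: (4,1)B 2/2 satisfied · (4,2)B 2/3 satisfied · (4,3)A 1/4 not · (4,4)A 1/3 not · (4,5)B 3/4 satisfied · (4,6)B 2/2 satisfied
Unsatisfied: (2,5), (3,4), (4,3), (4,4) — 4 in total.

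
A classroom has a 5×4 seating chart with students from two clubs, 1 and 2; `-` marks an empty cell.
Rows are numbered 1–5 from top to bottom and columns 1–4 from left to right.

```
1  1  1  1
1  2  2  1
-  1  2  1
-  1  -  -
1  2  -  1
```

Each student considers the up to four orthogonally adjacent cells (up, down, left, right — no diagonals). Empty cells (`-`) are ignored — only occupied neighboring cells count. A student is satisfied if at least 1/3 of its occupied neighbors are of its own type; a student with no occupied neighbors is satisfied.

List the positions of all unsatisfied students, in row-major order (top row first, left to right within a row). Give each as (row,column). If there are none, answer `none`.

(2,2), (5,1), (5,2)

Row 1: (1,1)1 2/2 satisfied · (1,2)1 2/3 satisfied · (1,3)1 2/3 satisfied · (1,4)1 2/2 satisfied
Row 2: (2,1)1 1/2 satisfied · (2,2)2 1/4 not · (2,3)2 2/4 satisfied · (2,4)1 2/3 satisfied
Row 3: (3,2)1 1/3 satisfied · (3,3)2 1/3 satisfied · (3,4)1 1/2 satisfied
Row 4: (4,2)1 1/2 satisfied
Row 5: (5,1)1 0/1 not · (5,2)2 0/2 not · (5,4)1 0/0 satisfied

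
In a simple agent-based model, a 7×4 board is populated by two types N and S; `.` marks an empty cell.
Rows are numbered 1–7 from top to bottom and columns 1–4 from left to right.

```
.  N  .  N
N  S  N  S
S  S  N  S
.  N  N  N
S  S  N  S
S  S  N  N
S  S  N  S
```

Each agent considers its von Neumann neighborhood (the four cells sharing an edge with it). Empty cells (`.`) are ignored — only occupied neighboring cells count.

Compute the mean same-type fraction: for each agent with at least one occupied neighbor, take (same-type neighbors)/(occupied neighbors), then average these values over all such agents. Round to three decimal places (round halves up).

(1,2)N 0/1
(1,4)N 0/1
(2,1)N 0/2
(2,2)S 1/4
(2,3)N 1/3
(2,4)S 1/3
(3,1)S 1/2
(3,2)S 2/4
(3,3)N 2/4
(3,4)S 1/3
(4,2)N 1/3
(4,3)N 4/4
(4,4)N 1/3
(5,1)S 2/2
(5,2)S 2/4
(5,3)N 2/4
(5,4)S 0/3
(6,1)S 3/3
(6,2)S 3/4
(6,3)N 3/4
(6,4)N 1/3
(7,1)S 2/2
(7,2)S 2/3
(7,3)N 1/3
(7,4)S 0/2
Sum over 25 agents: 0/1 + 0/1 + 0/2 + 1/4 + 1/3 + 1/3 + 1/2 + 2/4 + 2/4 + 1/3 + 1/3 + 4/4 + 1/3 + 2/2 + 2/4 + 2/4 + 0/3 + 3/3 + 3/4 + 3/4 + 1/3 + 2/2 + 2/3 + 1/3 + 0/2 = 45/4; mean = 45/4 ÷ 25 = 9/20 = 0.45 → 0.450.

0.450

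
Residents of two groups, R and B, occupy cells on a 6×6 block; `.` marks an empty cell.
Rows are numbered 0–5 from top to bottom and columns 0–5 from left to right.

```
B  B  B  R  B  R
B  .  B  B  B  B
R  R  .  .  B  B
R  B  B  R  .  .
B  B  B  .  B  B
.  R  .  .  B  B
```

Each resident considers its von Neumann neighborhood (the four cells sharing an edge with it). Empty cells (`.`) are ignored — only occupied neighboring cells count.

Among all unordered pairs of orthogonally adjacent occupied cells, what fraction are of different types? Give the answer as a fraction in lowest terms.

1/3

Scan each occupied cell's neighbors to the right and below so each pair is counted once.
From row 0: 5 unlike of 10 pairs (running 5/10).
From row 1: 1 unlike of 6 pairs (running 6/16).
From row 2: 1 unlike of 4 pairs (running 7/20).
From row 3: 3 unlike of 6 pairs (running 10/26).
From row 4: 1 unlike of 6 pairs (running 11/32).
From row 5: 0 unlike of 1 pairs (running 11/33).
Total adjacent occupied pairs: 33; unlike-type pairs: 11.
11/33 reduces to 1/3.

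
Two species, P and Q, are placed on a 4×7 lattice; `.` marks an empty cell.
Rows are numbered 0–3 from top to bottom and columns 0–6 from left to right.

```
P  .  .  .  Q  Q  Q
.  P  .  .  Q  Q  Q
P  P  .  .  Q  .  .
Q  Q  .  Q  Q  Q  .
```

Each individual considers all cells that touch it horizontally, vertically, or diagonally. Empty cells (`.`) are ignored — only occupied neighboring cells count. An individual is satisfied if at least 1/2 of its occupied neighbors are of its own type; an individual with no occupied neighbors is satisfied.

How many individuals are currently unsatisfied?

Row 0: (0,0)P 1/1 satisfied · (0,4)Q 3/3 satisfied · (0,5)Q 5/5 satisfied · (0,6)Q 3/3 satisfied
Row 1: (1,1)P 3/3 satisfied · (1,4)Q 4/4 satisfied · (1,5)Q 6/6 satisfied · (1,6)Q 3/3 satisfied
Row 2: (2,0)P 2/4 satisfied · (2,1)P 2/4 satisfied · (2,4)Q 5/5 satisfied
Row 3: (3,0)Q 1/3 not · (3,1)Q 1/3 not · (3,3)Q 2/2 satisfied · (3,4)Q 3/3 satisfied · (3,5)Q 2/2 satisfied
Unsatisfied: (3,0), (3,1) — 2 in total.

2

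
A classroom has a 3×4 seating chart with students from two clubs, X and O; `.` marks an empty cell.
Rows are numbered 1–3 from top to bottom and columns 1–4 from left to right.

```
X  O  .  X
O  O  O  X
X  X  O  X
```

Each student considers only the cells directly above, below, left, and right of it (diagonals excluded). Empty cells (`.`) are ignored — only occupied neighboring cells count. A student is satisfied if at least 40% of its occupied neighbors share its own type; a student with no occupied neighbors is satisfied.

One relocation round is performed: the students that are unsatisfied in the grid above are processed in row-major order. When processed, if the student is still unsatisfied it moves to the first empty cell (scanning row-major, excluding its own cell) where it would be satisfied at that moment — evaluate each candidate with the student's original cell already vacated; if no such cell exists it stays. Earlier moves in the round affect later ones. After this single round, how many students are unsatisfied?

Initially unsatisfied (in order): (1,1), (2,1), (3,2), (3,3).
  (1,1): no empty cell satisfies it; stays.
  (2,1) → (1,3).
  (3,2) → (2,1).
  (3,3): now satisfied by earlier moves; stays.
Resulting grid:
X O O X
X O O X
X . O X
All satisfied now.

0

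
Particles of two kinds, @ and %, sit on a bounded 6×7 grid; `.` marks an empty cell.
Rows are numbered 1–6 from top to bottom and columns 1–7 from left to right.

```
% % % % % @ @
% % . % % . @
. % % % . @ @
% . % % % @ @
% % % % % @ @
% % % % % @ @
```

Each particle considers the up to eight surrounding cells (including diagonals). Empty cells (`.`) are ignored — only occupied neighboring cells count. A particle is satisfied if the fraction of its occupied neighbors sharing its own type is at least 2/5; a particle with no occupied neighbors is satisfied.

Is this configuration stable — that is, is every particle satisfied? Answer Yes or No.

Row 1: (1,1)% 3/3 satisfied · (1,2)% 4/4 satisfied · (1,3)% 4/4 satisfied · (1,4)% 4/4 satisfied · (1,5)% 3/4 satisfied · (1,6)@ 2/4 satisfied · (1,7)@ 2/2 satisfied
Row 2: (2,1)% 4/4 satisfied · (2,2)% 6/6 satisfied · (2,4)% 6/6 satisfied · (2,5)% 4/6 satisfied · (2,7)@ 4/4 satisfied
Row 3: (3,2)% 5/5 satisfied · (3,3)% 6/6 satisfied · (3,4)% 6/6 satisfied · (3,6)@ 4/6 satisfied · (3,7)@ 4/4 satisfied
Row 4: (4,1)% 3/3 satisfied · (4,3)% 7/7 satisfied · (4,4)% 7/7 satisfied · (4,5)% 4/7 satisfied · (4,6)@ 5/7 satisfied · (4,7)@ 5/5 satisfied
Row 5: (5,1)% 4/4 satisfied · (5,2)% 7/7 satisfied · (5,3)% 7/7 satisfied · (5,4)% 8/8 satisfied · (5,5)% 5/8 satisfied · (5,6)@ 5/8 satisfied · (5,7)@ 5/5 satisfied
Row 6: (6,1)% 3/3 satisfied · (6,2)% 5/5 satisfied · (6,3)% 5/5 satisfied · (6,4)% 5/5 satisfied · (6,5)% 3/5 satisfied · (6,6)@ 3/5 satisfied · (6,7)@ 3/3 satisfied
All meet the threshold, so the configuration is stable.

Yes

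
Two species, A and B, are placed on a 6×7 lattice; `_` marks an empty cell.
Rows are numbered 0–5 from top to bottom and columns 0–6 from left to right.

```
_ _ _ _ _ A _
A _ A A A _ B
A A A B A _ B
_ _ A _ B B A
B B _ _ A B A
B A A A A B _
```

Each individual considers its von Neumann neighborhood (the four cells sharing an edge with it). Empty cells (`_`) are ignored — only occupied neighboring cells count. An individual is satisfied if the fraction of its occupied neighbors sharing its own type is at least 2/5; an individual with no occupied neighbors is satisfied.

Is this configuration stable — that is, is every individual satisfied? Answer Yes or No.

No

(0,5)A 0/0 ok
(1,0)A 1/1 ok
(1,2)A 2/2 ok
(1,3)A 2/3 ok
(1,4)A 2/2 ok
(1,6)B 1/1 ok
(2,0)A 2/2 ok
(2,1)A 2/2 ok
(2,2)A 3/4 ok
(2,3)B 0/3 unhappy
(2,4)A 1/3 unhappy
(2,6)B 1/2 ok
(3,2)A 1/1 ok
(3,4)B 1/3 unhappy
(3,5)B 2/3 ok
(3,6)A 1/3 unhappy
(4,0)B 2/2 ok
(4,1)B 1/2 ok
(4,4)A 1/3 unhappy
(4,5)B 2/4 ok
(4,6)A 1/2 ok
(5,0)B 1/2 ok
(5,1)A 1/3 unhappy
(5,2)A 2/2 ok
(5,3)A 2/2 ok
(5,4)A 2/3 ok
(5,5)B 1/2 ok
For instance (2,3) has only 0/3 same-type neighbors, below 2/5.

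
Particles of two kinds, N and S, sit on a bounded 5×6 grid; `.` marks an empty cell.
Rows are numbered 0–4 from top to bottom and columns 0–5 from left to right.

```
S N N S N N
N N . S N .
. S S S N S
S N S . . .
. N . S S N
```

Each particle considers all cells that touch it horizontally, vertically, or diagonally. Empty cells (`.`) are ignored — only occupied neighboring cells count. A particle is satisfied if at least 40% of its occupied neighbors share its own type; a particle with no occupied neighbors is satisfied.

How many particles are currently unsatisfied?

Row 0: (0,0)S 0/3 not · (0,1)N 3/4 satisfied · (0,2)N 2/4 satisfied · (0,3)S 1/4 not · (0,4)N 2/4 satisfied · (0,5)N 2/2 satisfied
Row 1: (1,0)N 2/4 satisfied · (1,1)N 3/6 satisfied · (1,3)S 3/7 satisfied · (1,4)N 3/7 satisfied
Row 2: (2,1)S 3/6 satisfied · (2,2)S 4/6 satisfied · (2,3)S 3/5 satisfied · (2,4)N 1/4 not · (2,5)S 0/2 not
Row 3: (3,0)S 1/3 not · (3,1)N 1/5 not · (3,2)S 4/6 satisfied
Row 4: (4,1)N 1/3 not · (4,3)S 2/2 satisfied · (4,4)S 1/2 satisfied · (4,5)N 0/1 not
Unsatisfied: (0,0), (0,3), (2,4), (2,5), (3,0), (3,1), (4,1), (4,5) — 8 in total.

8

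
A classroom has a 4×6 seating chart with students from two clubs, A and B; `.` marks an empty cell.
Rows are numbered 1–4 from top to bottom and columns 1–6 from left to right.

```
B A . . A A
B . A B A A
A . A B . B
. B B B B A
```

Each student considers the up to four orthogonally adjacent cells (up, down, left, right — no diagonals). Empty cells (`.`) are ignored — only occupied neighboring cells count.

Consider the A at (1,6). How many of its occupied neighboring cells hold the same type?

2

Occupied neighbors of (1,6): (2,6)=A, (1,5)=A.
Same type (A): 2 of 2.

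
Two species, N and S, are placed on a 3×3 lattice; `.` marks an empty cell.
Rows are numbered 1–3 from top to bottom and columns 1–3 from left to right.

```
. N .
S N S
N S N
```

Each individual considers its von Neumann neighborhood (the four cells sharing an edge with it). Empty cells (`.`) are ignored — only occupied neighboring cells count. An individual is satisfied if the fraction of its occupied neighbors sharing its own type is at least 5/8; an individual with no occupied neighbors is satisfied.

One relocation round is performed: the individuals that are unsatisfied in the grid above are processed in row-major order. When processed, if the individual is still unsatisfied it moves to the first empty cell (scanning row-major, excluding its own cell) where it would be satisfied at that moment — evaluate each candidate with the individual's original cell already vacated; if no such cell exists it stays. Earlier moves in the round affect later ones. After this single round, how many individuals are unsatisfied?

6

Initially unsatisfied (in order): (2,1), (2,2), (2,3), (3,1), (3,2), (3,3).
  (2,1): no empty cell satisfies it; stays.
  (2,2): no empty cell satisfies it; stays.
  (2,3): no empty cell satisfies it; stays.
  (3,1): no empty cell satisfies it; stays.
  (3,2): no empty cell satisfies it; stays.
  (3,3): no empty cell satisfies it; stays.
Resulting grid:
. N .
S N S
N S N
Unsatisfied now: (2,1), (2,2), (2,3), (3,1), (3,2), (3,3).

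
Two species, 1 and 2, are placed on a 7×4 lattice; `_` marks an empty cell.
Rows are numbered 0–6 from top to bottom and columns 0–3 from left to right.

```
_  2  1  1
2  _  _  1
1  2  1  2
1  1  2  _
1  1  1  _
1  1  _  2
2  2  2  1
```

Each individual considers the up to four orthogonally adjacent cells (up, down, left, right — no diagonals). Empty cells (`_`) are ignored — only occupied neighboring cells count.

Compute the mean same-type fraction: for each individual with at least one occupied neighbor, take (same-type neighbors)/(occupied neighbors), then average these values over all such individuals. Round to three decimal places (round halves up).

0.424

Row 0: (0,1)2 0/1 · (0,2)1 1/2 · (0,3)1 2/2
Row 1: (1,0)2 0/1 · (1,3)1 1/2
Row 2: (2,0)1 1/3 · (2,1)2 0/3 · (2,2)1 0/3 · (2,3)2 0/2
Row 3: (3,0)1 3/3 · (3,1)1 2/4 · (3,2)2 0/3
Row 4: (4,0)1 3/3 · (4,1)1 4/4 · (4,2)1 1/2
Row 5: (5,0)1 2/3 · (5,1)1 2/3 · (5,3)2 0/1
Row 6: (6,0)2 1/2 · (6,1)2 2/3 · (6,2)2 1/2 · (6,3)1 0/2
Sum over 22 individuals: 0/1 + 1/2 + 2/2 + 0/1 + 1/2 + 1/3 + 0/3 + 0/3 + 0/2 + 3/3 + 2/4 + 0/3 + 3/3 + 4/4 + 1/2 + 2/3 + 2/3 + 0/1 + 1/2 + 2/3 + 1/2 + 0/2 = 28/3; mean = 28/3 ÷ 22 = 14/33 = 0.424242… → 0.424.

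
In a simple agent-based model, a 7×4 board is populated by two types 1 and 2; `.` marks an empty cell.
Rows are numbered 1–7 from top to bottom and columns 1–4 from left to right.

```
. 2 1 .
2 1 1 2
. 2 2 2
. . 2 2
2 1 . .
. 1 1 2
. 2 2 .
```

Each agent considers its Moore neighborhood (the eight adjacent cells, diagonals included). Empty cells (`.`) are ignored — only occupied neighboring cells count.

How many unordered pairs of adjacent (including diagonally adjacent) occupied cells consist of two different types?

19

Scan each occupied cell's neighbors to the right and below (and the two forward diagonals) so each pair is counted once.
Row 1: 2(1,2)–1(1,3)≠ 2(1,2)–1(2,2)≠ 2(1,2)–1(2,3)≠ 2(1,2)–2(2,1)= 1(1,3)–1(2,3)= 1(1,3)–2(2,4)≠ 1(1,3)–1(2,2)=  → 4/7 unlike.
Row 2: 2(2,1)–1(2,2)≠ 2(2,1)–2(3,2)= 1(2,2)–1(2,3)= 1(2,2)–2(3,2)≠ 1(2,2)–2(3,3)≠ 1(2,3)–2(2,4)≠ 1(2,3)–2(3,3)≠ 1(2,3)–2(3,4)≠ 1(2,3)–2(3,2)≠ 2(2,4)–2(3,4)= 2(2,4)–2(3,3)=  → 7/11 unlike.
Row 3: 2(3,2)–2(3,3)= 2(3,2)–2(4,3)= 2(3,3)–2(3,4)= 2(3,3)–2(4,3)= 2(3,3)–2(4,4)= 2(3,4)–2(4,4)= 2(3,4)–2(4,3)=  → 0/7 unlike.
Row 4: 2(4,3)–2(4,4)= 2(4,3)–1(5,2)≠  → 1/2 unlike.
Row 5: 2(5,1)–1(5,2)≠ 2(5,1)–1(6,2)≠ 1(5,2)–1(6,2)= 1(5,2)–1(6,3)=  → 2/4 unlike.
Row 6: 1(6,2)–1(6,3)= 1(6,2)–2(7,2)≠ 1(6,2)–2(7,3)≠ 1(6,3)–2(6,4)≠ 1(6,3)–2(7,3)≠ 1(6,3)–2(7,2)≠ 2(6,4)–2(7,3)=  → 5/7 unlike.
Row 7: 2(7,2)–2(7,3)=  → 0/1 unlike.
Total adjacent occupied pairs: 39; unlike-type pairs: 19.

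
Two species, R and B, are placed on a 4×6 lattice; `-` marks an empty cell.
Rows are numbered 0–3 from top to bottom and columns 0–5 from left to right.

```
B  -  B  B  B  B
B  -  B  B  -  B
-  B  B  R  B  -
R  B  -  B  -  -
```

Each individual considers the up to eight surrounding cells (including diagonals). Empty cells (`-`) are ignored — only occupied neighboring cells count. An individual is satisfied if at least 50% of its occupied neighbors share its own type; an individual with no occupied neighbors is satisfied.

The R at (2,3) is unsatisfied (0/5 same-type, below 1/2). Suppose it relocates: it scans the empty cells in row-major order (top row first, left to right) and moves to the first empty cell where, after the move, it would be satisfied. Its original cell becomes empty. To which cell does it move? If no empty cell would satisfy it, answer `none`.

Vacating (2,3). Empty cells in order:
  (0,1): 0/4 same-type → still unsatisfied.
  (1,1): 0/6 same-type → still unsatisfied.
  (1,4): 0/6 same-type → still unsatisfied.
  (2,0): 1/4 same-type → still unsatisfied.
  (2,5): 0/2 same-type → still unsatisfied.
  (3,2): 0/4 same-type → still unsatisfied.
  (3,4): 0/2 same-type → still unsatisfied.
  (3,5): 0/1 same-type → still unsatisfied.

none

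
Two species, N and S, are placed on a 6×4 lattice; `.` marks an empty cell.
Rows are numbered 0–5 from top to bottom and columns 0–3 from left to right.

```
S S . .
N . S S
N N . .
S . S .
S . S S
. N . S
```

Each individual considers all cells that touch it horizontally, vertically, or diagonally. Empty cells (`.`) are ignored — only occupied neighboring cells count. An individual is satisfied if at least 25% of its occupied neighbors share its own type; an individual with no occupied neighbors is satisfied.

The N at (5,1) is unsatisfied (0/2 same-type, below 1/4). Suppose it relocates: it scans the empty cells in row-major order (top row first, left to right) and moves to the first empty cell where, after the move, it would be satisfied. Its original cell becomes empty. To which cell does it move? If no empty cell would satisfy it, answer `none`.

Vacating (5,1). Empty cells in order:
  (0,2): 0/3 same-type → still unsatisfied.
  (0,3): 0/2 same-type → still unsatisfied.
  (1,1): 3/6 same-type → satisfied — stop here.

(1,1)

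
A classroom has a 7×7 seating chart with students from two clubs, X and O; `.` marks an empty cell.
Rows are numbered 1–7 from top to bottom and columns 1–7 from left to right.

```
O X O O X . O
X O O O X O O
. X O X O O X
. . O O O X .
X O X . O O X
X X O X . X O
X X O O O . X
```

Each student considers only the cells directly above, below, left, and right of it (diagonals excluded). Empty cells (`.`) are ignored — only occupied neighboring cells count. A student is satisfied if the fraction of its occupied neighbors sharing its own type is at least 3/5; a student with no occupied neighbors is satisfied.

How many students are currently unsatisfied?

(1,1)O 0/2 unhappy
(1,2)X 0/3 unhappy
(1,3)O 2/3 ok
(1,4)O 2/3 ok
(1,5)X 1/2 unhappy
(1,7)O 1/1 ok
(2,1)X 0/2 unhappy
(2,2)O 1/4 unhappy
(2,3)O 4/4 ok
(2,4)O 2/4 unhappy
(2,5)X 1/4 unhappy
(2,6)O 2/3 ok
(2,7)O 2/3 ok
(3,2)X 0/2 unhappy
(3,3)O 2/4 unhappy
(3,4)X 0/4 unhappy
(3,5)O 2/4 unhappy
(3,6)O 2/4 unhappy
(3,7)X 0/2 unhappy
(4,3)O 2/3 ok
(4,4)O 2/3 ok
(4,5)O 3/4 ok
(4,6)X 0/3 unhappy
(5,1)X 1/2 unhappy
(5,2)O 0/3 unhappy
(5,3)X 0/3 unhappy
(5,5)O 2/2 ok
(5,6)O 1/4 unhappy
(5,7)X 0/2 unhappy
(6,1)X 3/3 ok
(6,2)X 2/4 unhappy
(6,3)O 1/4 unhappy
(6,4)X 0/2 unhappy
(6,6)X 0/2 unhappy
(6,7)O 0/3 unhappy
(7,1)X 2/2 ok
(7,2)X 2/3 ok
(7,3)O 2/3 ok
(7,4)O 2/3 ok
(7,5)O 1/1 ok
(7,7)X 0/1 unhappy
Unsatisfied: (1,1), (1,2), (1,5), (2,1), (2,2), (2,4), (2,5), (3,2), (3,3), (3,4), (3,5), (3,6), (3,7), (4,6), (5,1), (5,2), (5,3), (5,6), (5,7), (6,2), (6,3), (6,4), (6,6), (6,7), (7,7) — 25 in total.

25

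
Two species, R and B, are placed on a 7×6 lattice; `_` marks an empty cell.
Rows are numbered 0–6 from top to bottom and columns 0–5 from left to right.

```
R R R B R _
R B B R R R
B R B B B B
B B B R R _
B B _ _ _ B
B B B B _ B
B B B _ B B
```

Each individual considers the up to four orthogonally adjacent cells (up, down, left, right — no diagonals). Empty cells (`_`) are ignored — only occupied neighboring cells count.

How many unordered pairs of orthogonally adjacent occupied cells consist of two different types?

Scan each occupied cell's neighbors to the right and below so each pair is counted once.
From row 0: 5 unlike of 9 pairs (running 5/9).
From row 1: 7 unlike of 11 pairs (running 12/20).
From row 2: 5 unlike of 10 pairs (running 17/30).
From row 3: 1 unlike of 6 pairs (running 18/36).
From row 4: 0 unlike of 4 pairs (running 18/40).
From row 5: 0 unlike of 7 pairs (running 18/47).
From row 6: 0 unlike of 3 pairs (running 18/50).
Total adjacent occupied pairs: 50; unlike-type pairs: 18.

18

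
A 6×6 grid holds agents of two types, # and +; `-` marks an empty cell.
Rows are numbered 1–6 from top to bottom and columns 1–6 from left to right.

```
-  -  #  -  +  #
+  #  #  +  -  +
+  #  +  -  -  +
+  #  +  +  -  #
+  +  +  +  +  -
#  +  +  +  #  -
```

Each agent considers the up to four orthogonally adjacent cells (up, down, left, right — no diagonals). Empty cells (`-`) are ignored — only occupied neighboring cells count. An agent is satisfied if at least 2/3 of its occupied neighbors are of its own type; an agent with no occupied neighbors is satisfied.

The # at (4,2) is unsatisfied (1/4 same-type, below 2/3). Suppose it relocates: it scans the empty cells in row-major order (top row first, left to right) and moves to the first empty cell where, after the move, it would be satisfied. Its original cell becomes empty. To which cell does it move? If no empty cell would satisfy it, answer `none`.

Vacating (4,2). Empty cells in order:
  (1,1): 0/1 same-type → still unsatisfied.
  (1,2): 2/2 same-type → satisfied — stop here.

(1,2)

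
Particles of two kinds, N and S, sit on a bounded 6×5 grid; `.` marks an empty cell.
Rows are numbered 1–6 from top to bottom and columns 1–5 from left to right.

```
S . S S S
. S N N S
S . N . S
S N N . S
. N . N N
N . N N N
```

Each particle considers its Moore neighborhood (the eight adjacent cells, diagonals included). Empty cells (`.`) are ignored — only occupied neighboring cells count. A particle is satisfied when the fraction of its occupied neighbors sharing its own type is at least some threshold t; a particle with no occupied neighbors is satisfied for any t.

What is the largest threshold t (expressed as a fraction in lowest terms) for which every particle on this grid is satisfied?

2/7

(1,1)S 1/1
(1,3)S 2/4
(1,4)S 3/5
(1,5)S 2/3
(2,2)S 3/5
(2,3)N 2/5
(2,4)N 2/7
(2,5)S 3/4
(3,1)S 2/3
(3,3)N 4/5
(3,5)S 2/3
(4,1)S 1/3
(4,2)N 3/5
(4,3)N 4/4
(4,5)S 1/3
(5,2)N 4/5
(5,4)N 5/6
(5,5)N 3/4
(6,1)N 1/1
(6,3)N 3/3
(6,4)N 4/4
(6,5)N 3/3
The smallest same-type fraction is 2/7 at (2,4), which reduces to 2/7. Any threshold above that leaves this particle unsatisfied.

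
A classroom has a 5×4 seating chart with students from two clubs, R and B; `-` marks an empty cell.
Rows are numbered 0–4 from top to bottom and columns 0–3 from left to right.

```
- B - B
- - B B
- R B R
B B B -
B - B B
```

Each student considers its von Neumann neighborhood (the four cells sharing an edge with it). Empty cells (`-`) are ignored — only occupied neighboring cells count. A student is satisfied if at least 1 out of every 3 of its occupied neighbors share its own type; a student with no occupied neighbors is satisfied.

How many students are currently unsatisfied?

2

(0,1)B 0/0 satisfied
(0,3)B 1/1 satisfied
(1,2)B 2/2 satisfied
(1,3)B 2/3 satisfied
(2,1)R 0/2 not
(2,2)B 2/4 satisfied
(2,3)R 0/2 not
(3,0)B 2/2 satisfied
(3,1)B 2/3 satisfied
(3,2)B 3/3 satisfied
(4,0)B 1/1 satisfied
(4,2)B 2/2 satisfied
(4,3)B 1/1 satisfied
Unsatisfied: (2,1), (2,3) — 2 in total.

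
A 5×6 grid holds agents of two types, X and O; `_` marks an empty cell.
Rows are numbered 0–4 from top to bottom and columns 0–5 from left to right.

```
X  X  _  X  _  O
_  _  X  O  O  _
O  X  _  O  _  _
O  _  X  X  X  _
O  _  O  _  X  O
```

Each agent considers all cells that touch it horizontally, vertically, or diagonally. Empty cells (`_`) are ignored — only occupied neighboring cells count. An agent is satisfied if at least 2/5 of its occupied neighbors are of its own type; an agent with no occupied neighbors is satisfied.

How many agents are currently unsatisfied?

Row 0: (0,0)X 1/1 satisfied · (0,1)X 2/2 satisfied · (0,3)X 1/3 not · (0,5)O 1/1 satisfied
Row 1: (1,2)X 3/5 satisfied · (1,3)O 2/4 satisfied · (1,4)O 3/4 satisfied
Row 2: (2,0)O 1/2 satisfied · (2,1)X 2/4 satisfied · (2,3)O 2/6 not
Row 3: (3,0)O 2/3 satisfied · (3,2)X 2/4 satisfied · (3,3)X 3/5 satisfied · (3,4)X 2/4 satisfied
Row 4: (4,0)O 1/1 satisfied · (4,2)O 0/2 not · (4,4)X 2/3 satisfied · (4,5)O 0/2 not
Unsatisfied: (0,3), (2,3), (4,2), (4,5) — 4 in total.

4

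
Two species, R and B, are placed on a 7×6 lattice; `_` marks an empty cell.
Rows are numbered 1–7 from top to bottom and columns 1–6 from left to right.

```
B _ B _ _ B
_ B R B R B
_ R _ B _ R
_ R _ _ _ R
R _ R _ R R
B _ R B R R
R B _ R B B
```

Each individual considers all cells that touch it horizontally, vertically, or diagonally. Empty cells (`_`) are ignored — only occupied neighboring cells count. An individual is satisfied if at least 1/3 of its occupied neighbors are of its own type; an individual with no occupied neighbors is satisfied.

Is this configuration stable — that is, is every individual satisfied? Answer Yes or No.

(1,1)B 1/1 satisfied
(1,3)B 2/3 satisfied
(1,6)B 1/2 satisfied
(2,2)B 2/4 satisfied
(2,3)R 1/5 not
(2,4)B 2/4 satisfied
(2,5)R 1/5 not
(2,6)B 1/3 satisfied
(3,2)R 2/3 satisfied
(3,4)B 1/3 satisfied
(3,6)R 2/3 satisfied
(4,2)R 3/3 satisfied
(4,6)R 3/3 satisfied
(5,1)R 1/2 satisfied
(5,3)R 2/3 satisfied
(5,5)R 4/5 satisfied
(5,6)R 4/4 satisfied
(6,1)B 1/3 satisfied
(6,3)R 2/4 satisfied
(6,4)B 1/6 not
(6,5)R 4/7 satisfied
(6,6)R 3/5 satisfied
(7,1)R 0/2 not
(7,2)B 1/3 satisfied
(7,4)R 2/4 satisfied
(7,5)B 2/5 satisfied
(7,6)B 1/3 satisfied
For instance (2,3) has only 1/5 same-type neighbors, below 1/3.

No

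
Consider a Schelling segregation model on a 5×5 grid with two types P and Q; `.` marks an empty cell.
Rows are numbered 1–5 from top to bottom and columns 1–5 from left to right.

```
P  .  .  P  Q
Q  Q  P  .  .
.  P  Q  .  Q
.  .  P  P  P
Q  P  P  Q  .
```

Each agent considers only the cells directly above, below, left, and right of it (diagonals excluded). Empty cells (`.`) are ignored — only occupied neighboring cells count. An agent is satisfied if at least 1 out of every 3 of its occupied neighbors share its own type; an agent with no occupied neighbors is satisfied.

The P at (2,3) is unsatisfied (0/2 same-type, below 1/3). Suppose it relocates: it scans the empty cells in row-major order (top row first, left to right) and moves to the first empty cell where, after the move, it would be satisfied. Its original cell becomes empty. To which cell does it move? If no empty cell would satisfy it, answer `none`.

(1,2)

Vacating (2,3). Empty cells in order:
  (1,2): 1/2 same-type → satisfied — stop here.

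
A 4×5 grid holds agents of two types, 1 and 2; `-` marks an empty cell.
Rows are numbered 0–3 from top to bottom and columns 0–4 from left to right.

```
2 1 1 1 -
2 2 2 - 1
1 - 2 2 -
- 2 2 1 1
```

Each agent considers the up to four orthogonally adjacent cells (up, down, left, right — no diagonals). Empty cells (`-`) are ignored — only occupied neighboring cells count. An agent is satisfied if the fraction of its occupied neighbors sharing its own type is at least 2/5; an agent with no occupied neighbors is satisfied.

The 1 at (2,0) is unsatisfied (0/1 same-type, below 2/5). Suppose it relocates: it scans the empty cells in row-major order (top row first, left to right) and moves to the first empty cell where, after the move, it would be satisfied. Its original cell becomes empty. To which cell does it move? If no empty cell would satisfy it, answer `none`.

(0,4)

Vacating (2,0). Empty cells in order:
  (0,4): 2/2 same-type → satisfied — stop here.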